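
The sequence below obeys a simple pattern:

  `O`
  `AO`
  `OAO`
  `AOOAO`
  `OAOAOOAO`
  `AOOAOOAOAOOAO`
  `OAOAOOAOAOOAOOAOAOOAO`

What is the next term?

AOOAOOAOAOOAOOAOAOOAOAOOAOOAOAOOAO

Each term (from the third on) is the two preceding terms concatenated in order: term 3 = O·AO = OAO.
Continuing: AOOAOOAOAOOAO · OAOAOOAOAOOAOOAOAOOAO gives term 8.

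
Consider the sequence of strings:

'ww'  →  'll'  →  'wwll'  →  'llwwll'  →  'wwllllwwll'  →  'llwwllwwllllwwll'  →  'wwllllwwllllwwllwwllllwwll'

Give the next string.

From term 3 onward, concatenate the second-to-last term with the last: ww·ll = wwll, ll·wwll = llwwll, …
The next term joins llwwllwwllllwwll and wwllllwwllllwwllwwllllwwll.

llwwllwwllllwwllwwllllwwllllwwllwwllllwwll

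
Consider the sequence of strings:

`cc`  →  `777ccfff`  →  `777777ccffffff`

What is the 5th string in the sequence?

Every step adds 777 to the front and fff to the end of the previous string.
From 777777ccffffff, 2 further steps: 777777ccffffff → 777777777ccfffffffff → (answer).

777777777777ccffffffffffff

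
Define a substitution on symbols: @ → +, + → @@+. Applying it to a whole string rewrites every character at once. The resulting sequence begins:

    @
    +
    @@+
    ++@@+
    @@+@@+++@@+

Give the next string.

Expanding @@+@@+++@@+: @→+, @→+, +→@@+, @→+, @→+, +→@@+, +→@@+, +→@@+, @→+, @→+, +→@@+. Concatenated: + + @@+ + + @@+ @@+ @@+ + + @@+.

++@@+++@@+@@+@@+++@@+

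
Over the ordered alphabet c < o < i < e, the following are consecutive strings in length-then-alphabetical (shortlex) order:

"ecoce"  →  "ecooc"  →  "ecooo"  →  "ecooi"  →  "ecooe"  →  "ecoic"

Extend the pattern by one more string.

Treat ecoic as a base-4 numeral over the given alphabet and add one, carrying through any trailing e's.

ecoio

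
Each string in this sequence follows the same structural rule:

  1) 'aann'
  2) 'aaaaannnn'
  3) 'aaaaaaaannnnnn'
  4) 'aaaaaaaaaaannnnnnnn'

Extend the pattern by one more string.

Each string has the form a^{3n-1} n^{2n} (n = 1, 2, …).
Setting n = 5 gives 14, 10 characters in each block.

aaaaaaaaaaaaaannnnnnnnnn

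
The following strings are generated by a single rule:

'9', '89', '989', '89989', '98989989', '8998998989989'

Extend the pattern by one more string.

989899898998998989989

This is a Fibonacci-style word recurrence s(k) = s(k−2)·s(k−1): e.g. 9·89 = 989.
So term 7 is 98989989·8998998989989.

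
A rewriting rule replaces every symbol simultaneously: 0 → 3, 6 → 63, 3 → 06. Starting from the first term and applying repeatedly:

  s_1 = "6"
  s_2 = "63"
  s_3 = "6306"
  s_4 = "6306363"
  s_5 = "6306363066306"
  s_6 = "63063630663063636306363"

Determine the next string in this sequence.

Rewriting the 23 symbols of 63063630663063636306363 one by one yields 63 06 3 63 06 63 06 3 63 63 06 3 63 06 63 06 63 06 3 63 06 63 06; concatenated:

630636306630636363063630663066306363066306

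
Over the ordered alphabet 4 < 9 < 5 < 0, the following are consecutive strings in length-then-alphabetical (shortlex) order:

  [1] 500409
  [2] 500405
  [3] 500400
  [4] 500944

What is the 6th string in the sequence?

Stepping forward 2 times from 500944: 500944 → 500949, then the target.

500945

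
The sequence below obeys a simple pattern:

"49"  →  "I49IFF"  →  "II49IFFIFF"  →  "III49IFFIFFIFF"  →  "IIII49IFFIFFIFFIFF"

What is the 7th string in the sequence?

IIIIII49IFFIFFIFFIFFIFFIFF

Every step adds I to the front and IFF to the end of the previous string.
From IIII49IFFIFFIFFIFF, 2 further steps: IIII49IFFIFFIFFIFF → IIIII49IFFIFFIFFIFFIFF → (answer).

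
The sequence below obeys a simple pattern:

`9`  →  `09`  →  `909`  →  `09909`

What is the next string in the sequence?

Each term (from the third on) is the two preceding terms concatenated in order: term 3 = 9·09 = 909.
Continuing: 909 · 09909 gives term 5.

90909909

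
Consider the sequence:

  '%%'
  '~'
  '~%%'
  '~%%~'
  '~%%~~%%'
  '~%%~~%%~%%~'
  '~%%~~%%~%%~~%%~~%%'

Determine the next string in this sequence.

This is a Fibonacci-style word recurrence s(k) = s(k−1)·s(k−2): e.g. ~·%% = ~%%.
The next term joins ~%%~~%%~%%~~%%~~%% and ~%%~~%%~%%~.

~%%~~%%~%%~~%%~~%%~%%~~%%~%%~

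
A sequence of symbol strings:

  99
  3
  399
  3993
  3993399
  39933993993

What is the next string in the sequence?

From term 3 onward, concatenate the last term with the second-to-last: 3·99 = 399, 399·3 = 3993, …
So term 7 is 39933993993·3993399.

399339939933993399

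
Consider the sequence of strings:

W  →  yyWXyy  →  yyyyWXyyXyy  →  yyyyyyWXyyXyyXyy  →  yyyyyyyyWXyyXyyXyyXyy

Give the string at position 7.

yyyyyyyyyyyyWXyyXyyXyyXyyXyyXyy

s(k+1) = yy·s(k)·Xyy, so each term gains yy as a prefix and Xyy as a suffix.
From yyyyyyyyWXyyXyyXyyXyy, 2 further steps: yyyyyyyyWXyyXyyXyyXyy → yyyyyyyyyyWXyyXyyXyyXyyXyy → (answer).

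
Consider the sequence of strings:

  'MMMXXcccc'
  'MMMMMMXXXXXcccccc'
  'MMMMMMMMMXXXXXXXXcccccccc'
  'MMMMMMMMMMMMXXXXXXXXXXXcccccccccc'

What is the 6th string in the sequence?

MMMMMMMMMMMMMMMMMMXXXXXXXXXXXXXXXXXcccccccccccccc

Each string has the form M^{3n} X^{3n-1} c^{2n+2} (n = 1, 2, …).
For term 6, n = 6, so the run lengths are 18, 17, 14.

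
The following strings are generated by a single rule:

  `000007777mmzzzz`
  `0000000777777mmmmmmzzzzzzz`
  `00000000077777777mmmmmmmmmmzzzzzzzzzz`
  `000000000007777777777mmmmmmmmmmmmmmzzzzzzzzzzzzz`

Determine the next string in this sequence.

0000000000000777777777777mmmmmmmmmmmmmmmmmmzzzzzzzzzzzzzzzz

Each string has the form 0^{2n+3} 7^{2n+2} m^{4n-2} z^{3n+1} (n = 1, 2, …).
For the next term, n = 5, so the run lengths are 13, 12, 18, 16.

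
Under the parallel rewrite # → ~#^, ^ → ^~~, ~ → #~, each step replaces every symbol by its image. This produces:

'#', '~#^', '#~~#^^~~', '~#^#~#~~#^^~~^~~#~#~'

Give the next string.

φ(~#^#~#~~#^^~~^~~#~#~) expands symbol-by-symbol to #~ ~#^ ^~~ ~#^ #~ ~#^ #~ #~ ~#^ ^~~ ^~~ #~ #~ ^~~ #~ #~ ~#^ #~ ~#^ #~; joining the 20 pieces gives the next term.

#~~#^^~~~#^#~~#^#~#~~#^^~~^~~#~#~^~~#~#~~#^#~~#^#~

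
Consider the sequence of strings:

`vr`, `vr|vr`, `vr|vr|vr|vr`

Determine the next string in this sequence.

vr|vr|vr|vr|vr|vr|vr|vr

s(k+1) = s(k)·|·s(k) — each term doubles the last with '|' between the halves.
So the next term is two copies of vr|vr|vr|vr with '|' between the halves.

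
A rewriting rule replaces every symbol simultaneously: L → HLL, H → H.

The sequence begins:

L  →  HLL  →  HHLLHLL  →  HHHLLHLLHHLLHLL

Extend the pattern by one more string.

HHHHLLHLLHHLLHLLHHHLLHLLHHLLHLL

Replace each of the 15 characters of HHHLLHLLHHLLHLL in place — H H H HLL HLL H HLL HLL H H HLL HLL H HLL HLL — and concatenate.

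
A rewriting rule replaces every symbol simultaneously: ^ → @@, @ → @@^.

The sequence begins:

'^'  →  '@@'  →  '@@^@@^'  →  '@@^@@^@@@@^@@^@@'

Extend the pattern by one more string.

φ(@@^@@^@@@@^@@^@@) expands symbol-by-symbol to @@^ @@^ @@ @@^ @@^ @@ @@^ @@^ @@^ @@^ @@ @@^ @@^ @@ @@^ @@^; joining the 16 pieces gives the next term.

@@^@@^@@@@^@@^@@@@^@@^@@^@@^@@@@^@@^@@@@^@@^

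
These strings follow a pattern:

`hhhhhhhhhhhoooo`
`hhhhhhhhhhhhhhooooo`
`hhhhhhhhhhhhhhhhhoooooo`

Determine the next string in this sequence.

The n-th term is 3n+2 h's then n+1 o's, where the shown terms are n = 3, 4, 5.
At n = 6 the blocks have lengths 20, 7.

hhhhhhhhhhhhhhhhhhhhooooooo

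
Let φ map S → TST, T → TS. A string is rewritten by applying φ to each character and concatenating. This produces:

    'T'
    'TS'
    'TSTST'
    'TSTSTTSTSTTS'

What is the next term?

TSTSTTSTSTTSTSTSTTSTSTTSTSTST

Apply φ to TSTSTTSTSTTS symbol by symbol: T→TS, S→TST, T→TS, S→TST, T→TS, T→TS, S→TST, T→TS, S→TST, T→TS, T→TS, S→TST; joined: TS TST TS TST TS TS TST TS TST TS TS TST.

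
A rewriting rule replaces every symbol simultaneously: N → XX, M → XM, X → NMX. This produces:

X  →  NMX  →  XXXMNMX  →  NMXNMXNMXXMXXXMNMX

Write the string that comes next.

Applying the rule to each of the 18 symbols of NMXNMXNMXXMXXXMNMX gives the pieces XX XM NMX XX XM NMX XX XM NMX NMX XM NMX NMX NMX XM XX XM NMX, which concatenate to the answer.

XXXMNMXXXXMNMXXXXMNMXNMXXMNMXNMXNMXXMXXXMNMX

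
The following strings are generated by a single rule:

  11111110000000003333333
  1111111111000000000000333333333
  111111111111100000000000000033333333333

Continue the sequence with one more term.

The n-th term is 3n-2 1's then 3n 0's then 2n+1 3's, where the shown terms are n = 3, 4, 5.
At n = 6 the blocks have lengths 16, 18, 13.

11111111111111110000000000000000003333333333333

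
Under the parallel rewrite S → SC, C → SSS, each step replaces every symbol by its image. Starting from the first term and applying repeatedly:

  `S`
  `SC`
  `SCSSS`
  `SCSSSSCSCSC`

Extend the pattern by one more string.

SCSSSSCSCSCSCSSSSCSSSSCSSS

Apply φ to SCSSSSCSCSC symbol by symbol: S→SC, C→SSS, S→SC, S→SC, S→SC, S→SC, C→SSS, S→SC, C→SSS, S→SC, C→SSS; joined: SC SSS SC SC SC SC SSS SC SSS SC SSS.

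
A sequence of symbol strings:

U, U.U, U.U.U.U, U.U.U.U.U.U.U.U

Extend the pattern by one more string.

s(k+1) = s(k)·.·s(k) — each term doubles the last with '.' between the halves.
Doubling U.U.U.U.U.U.U.U with '.' between the halves:

U.U.U.U.U.U.U.U.U.U.U.U.U.U.U.U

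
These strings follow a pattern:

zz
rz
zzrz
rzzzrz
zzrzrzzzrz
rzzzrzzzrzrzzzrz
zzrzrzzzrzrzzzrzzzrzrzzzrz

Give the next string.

From term 3 onward, concatenate the second-to-last term with the last: zz·rz = zzrz, rz·zzrz = rzzzrz, …
Continuing: rzzzrzzzrzrzzzrz · zzrzrzzzrzrzzzrzzzrzrzzzrz gives term 8.

rzzzrzzzrzrzzzrzzzrzrzzzrzrzzzrzzzrzrzzzrz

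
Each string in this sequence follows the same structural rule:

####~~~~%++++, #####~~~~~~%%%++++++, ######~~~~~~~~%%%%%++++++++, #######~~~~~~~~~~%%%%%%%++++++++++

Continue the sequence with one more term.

########~~~~~~~~~~~~%%%%%%%%%++++++++++++

The n-th term is n+3 #'s then 2n+2 ~'s then 2n-1 %'s then 2n+2 +'s (n = 1, 2, …).
Setting n = 5 gives 8, 12, 9, 12 characters in each block.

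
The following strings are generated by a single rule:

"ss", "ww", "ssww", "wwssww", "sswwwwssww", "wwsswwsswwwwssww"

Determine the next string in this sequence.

sswwwwsswwwwsswwsswwwwssww

Each term (from the third on) is the two preceding terms concatenated in order: term 3 = ss·ww = ssww.
Continuing: sswwwwssww · wwsswwsswwwwssww gives term 7.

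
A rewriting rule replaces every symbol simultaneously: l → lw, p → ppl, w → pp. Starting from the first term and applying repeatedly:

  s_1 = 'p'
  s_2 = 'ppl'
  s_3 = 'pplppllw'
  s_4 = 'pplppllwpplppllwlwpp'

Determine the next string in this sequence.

Rewriting the 20 symbols of pplppllwpplppllwlwpp one by one yields ppl ppl lw ppl ppl lw lw pp ppl ppl lw ppl ppl lw lw pp lw pp ppl ppl; concatenated:

pplppllwpplppllwlwpppplppllwpplppllwlwpplwpppplppl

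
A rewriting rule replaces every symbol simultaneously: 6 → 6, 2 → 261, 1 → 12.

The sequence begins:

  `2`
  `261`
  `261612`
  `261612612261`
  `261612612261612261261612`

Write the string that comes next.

Rewriting the 24 symbols of 261612612261612261261612 one by one yields 261 6 12 6 12 261 6 12 261 261 6 12 6 12 261 261 6 12 261 6 12 6 12 261; concatenated:

261612612261612261261612612261261612261612612261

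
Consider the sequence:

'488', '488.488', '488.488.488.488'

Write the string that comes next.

488.488.488.488.488.488.488.488

Each string is two copies of the previous one joined by '.'.
One more doubling of 488.488.488.488 gives the answer.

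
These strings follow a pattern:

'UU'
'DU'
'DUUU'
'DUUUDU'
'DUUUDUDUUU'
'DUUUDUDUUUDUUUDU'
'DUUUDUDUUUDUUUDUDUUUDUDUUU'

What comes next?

DUUUDUDUUUDUUUDUDUUUDUDUUUDUUUDUDUUUDUUUDU

This is a Fibonacci-style word recurrence s(k) = s(k−1)·s(k−2): e.g. DU·UU = DUUU.
So term 8 is DUUUDUDUUUDUUUDUDUUUDUDUUU·DUUUDUDUUUDUUUDU.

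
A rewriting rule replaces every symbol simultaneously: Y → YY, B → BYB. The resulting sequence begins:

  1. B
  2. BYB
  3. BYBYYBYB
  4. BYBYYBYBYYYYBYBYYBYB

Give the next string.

BYBYYBYBYYYYBYBYYBYBYYYYYYYYBYBYYBYBYYYYBYBYYBYB

Applying the rule to each of the 20 symbols of BYBYYBYBYYYYBYBYYBYB gives the pieces BYB YY BYB YY YY BYB YY BYB YY YY YY YY BYB YY BYB YY YY BYB YY BYB, which concatenate to the answer.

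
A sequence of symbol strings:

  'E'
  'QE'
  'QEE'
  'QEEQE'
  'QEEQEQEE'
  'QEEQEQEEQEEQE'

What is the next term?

QEEQEQEEQEEQEQEEQEQEE

This is a Fibonacci-style word recurrence s(k) = s(k−1)·s(k−2): e.g. QE·E = QEE.
The next term joins QEEQEQEEQEEQE and QEEQEQEE.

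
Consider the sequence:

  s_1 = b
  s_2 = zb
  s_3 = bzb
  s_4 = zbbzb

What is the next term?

From term 3 onward, concatenate the second-to-last term with the last: b·zb = bzb, zb·bzb = zbbzb, …
The next term joins bzb and zbbzb.

bzbzbbzb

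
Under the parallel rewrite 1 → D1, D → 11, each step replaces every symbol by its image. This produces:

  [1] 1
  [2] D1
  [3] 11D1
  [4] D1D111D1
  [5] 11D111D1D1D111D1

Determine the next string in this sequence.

D1D111D1D1D111D111D111D1D1D111D1

Replace each of the 16 characters of 11D111D1D1D111D1 in place — D1 D1 11 D1 D1 D1 11 D1 11 D1 11 D1 D1 D1 11 D1 — and concatenate.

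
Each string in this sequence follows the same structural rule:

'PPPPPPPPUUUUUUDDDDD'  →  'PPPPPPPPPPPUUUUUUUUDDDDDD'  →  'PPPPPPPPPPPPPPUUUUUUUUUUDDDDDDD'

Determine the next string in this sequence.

PPPPPPPPPPPPPPPPPUUUUUUUUUUUUDDDDDDDD

The n-th term is 3n-1 P's then 2n U's then n+2 D's, where the shown terms are n = 3, 4, 5.
For the next term, n = 6, so the run lengths are 17, 12, 8.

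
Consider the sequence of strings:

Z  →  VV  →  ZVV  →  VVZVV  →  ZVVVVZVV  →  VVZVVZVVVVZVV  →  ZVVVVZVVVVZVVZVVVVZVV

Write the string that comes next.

VVZVVZVVVVZVVZVVVVZVVVVZVVZVVVVZVV

From term 3 onward, concatenate the second-to-last term with the last: Z·VV = ZVV, VV·ZVV = VVZVV, …
So term 8 is VVZVVZVVVVZVV·ZVVVVZVVVVZVVZVVVVZVV.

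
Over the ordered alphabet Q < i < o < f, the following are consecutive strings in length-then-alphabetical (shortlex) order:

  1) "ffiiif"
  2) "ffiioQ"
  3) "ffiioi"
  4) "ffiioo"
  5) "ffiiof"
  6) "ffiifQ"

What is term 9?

ffiiff

Continuing the enumeration 3 steps past ffiifQ: ffiifQ → ffiifi → ffiifo → (answer).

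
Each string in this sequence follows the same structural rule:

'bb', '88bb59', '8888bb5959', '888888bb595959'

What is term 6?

8888888888bb5959595959

s(k+1) = 88·s(k)·59, so each term gains 88 as a prefix and 59 as a suffix.
From 888888bb595959, 2 further steps: 888888bb595959 → 88888888bb59595959 → (answer).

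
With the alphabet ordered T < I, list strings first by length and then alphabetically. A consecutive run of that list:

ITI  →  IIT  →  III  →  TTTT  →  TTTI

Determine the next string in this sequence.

TTIT

The successor of TTTI increments the rightmost position that isn't already I and resets every position after it to T.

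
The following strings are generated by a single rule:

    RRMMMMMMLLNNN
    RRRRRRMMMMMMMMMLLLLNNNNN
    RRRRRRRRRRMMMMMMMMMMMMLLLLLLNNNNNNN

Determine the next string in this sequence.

Each string has the form R^{4n-2} M^{3n+3} L^{2n} N^{2n+1} (n = 1, 2, …).
For the next term, n = 4, so the run lengths are 14, 15, 8, 9.

RRRRRRRRRRRRRRMMMMMMMMMMMMMMMLLLLLLLLNNNNNNNNN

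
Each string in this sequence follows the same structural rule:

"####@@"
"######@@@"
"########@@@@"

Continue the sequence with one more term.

Each string has the form #^{2n} @^{n}, where the shown terms are n = 2, 3, 4.
For the next term, n = 5, so the run lengths are 10, 5.

##########@@@@@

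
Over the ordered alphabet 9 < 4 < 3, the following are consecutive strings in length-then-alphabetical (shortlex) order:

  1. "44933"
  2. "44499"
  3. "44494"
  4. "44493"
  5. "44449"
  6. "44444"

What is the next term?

44443

Treat 44444 as a base-3 numeral over the given alphabet and add one, carrying through any trailing 3's.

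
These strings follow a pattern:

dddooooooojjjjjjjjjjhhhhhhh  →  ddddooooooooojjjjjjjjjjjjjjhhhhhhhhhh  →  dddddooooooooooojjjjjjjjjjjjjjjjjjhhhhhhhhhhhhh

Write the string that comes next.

Reading off run lengths: d runs 3, 4, 5; o runs 7, 9, 11; j runs 10, 14, 18; h runs 7, 10, 13 — each is linear in n, where the shown terms are n = 2, 3, 4.
For the next term, n = 5, so the run lengths are 6, 13, 22, 16.

ddddddooooooooooooojjjjjjjjjjjjjjjjjjjjjjhhhhhhhhhhhhhhhh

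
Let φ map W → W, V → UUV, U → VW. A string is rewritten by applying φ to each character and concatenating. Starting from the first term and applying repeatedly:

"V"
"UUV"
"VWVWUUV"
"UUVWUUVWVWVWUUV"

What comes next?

Rewriting the 15 symbols of UUVWUUVWVWVWUUV one by one yields VW VW UUV W VW VW UUV W UUV W UUV W VW VW UUV; concatenated:

VWVWUUVWVWVWUUVWUUVWUUVWVWVWUUV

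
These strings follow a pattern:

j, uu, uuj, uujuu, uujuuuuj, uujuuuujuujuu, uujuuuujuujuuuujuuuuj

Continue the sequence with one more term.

uujuuuujuujuuuujuuuujuujuuuujuujuu

Each term (from the third on) is the previous term followed by the one before it: term 3 = uu·j = uuj.
So term 8 is uujuuuujuujuuuujuuuuj·uujuuuujuujuu.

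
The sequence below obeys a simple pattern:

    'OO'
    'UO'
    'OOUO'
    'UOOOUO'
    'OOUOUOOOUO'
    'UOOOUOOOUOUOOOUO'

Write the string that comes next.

OOUOUOOOUOUOOOUOOOUOUOOOUO

From term 3 onward, concatenate the second-to-last term with the last: OO·UO = OOUO, UO·OOUO = UOOOUO, …
The next term joins OOUOUOOOUO and UOOOUOOOUOUOOOUO.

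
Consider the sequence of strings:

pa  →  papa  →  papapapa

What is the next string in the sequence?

papapapapapapapa

Every step duplicates the string.
So the next term is two copies of papapapa.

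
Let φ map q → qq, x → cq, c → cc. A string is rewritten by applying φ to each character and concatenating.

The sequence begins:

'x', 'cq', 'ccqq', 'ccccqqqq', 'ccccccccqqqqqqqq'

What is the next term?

Rewriting the 16 symbols of ccccccccqqqqqqqq one by one yields cc cc cc cc cc cc cc cc qq qq qq qq qq qq qq qq; concatenated:

ccccccccccccccccqqqqqqqqqqqqqqqq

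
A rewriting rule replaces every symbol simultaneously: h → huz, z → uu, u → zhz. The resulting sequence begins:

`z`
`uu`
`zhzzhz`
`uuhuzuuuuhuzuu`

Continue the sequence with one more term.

zhzzhzhuzzhzuuzhzzhzzhzzhzhuzzhzuuzhzzhz

φ(uuhuzuuuuhuzuu) expands symbol-by-symbol to zhz zhz huz zhz uu zhz zhz zhz zhz huz zhz uu zhz zhz; joining the 14 pieces gives the next term.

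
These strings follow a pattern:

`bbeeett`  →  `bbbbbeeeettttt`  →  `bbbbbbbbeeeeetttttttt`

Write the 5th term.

Reading off run lengths: b runs 2, 5, 8; e runs 3, 4, 5; t runs 2, 5, 8 — each is linear in n (n = 1, 2, …).
Setting n = 5 gives 14, 7, 14 characters in each block.

bbbbbbbbbbbbbbeeeeeeetttttttttttttt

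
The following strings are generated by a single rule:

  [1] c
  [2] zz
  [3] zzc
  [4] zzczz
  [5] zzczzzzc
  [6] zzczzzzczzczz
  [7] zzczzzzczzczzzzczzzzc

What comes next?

zzczzzzczzczzzzczzzzczzczzzzczzczz

Each term (from the third on) is the previous term followed by the one before it: term 3 = zz·c = zzc.
The next term joins zzczzzzczzczzzzczzzzc and zzczzzzczzczz.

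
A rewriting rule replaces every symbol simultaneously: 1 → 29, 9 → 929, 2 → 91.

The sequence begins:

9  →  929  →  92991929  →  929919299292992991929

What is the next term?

φ(929919299292992991929) expands symbol-by-symbol to 929 91 929 929 29 929 91 929 929 91 929 91 929 929 91 929 929 29 929 91 929; joining the 21 pieces gives the next term.

9299192992929929919299299192991929929919299292992991929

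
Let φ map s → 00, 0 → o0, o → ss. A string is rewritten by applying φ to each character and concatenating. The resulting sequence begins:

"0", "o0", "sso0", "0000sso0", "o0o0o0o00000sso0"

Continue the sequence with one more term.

sso0sso0sso0sso0o0o0o0o00000sso0

Replace each of the 16 characters of o0o0o0o00000sso0 in place — ss o0 ss o0 ss o0 ss o0 o0 o0 o0 o0 00 00 ss o0 — and concatenate.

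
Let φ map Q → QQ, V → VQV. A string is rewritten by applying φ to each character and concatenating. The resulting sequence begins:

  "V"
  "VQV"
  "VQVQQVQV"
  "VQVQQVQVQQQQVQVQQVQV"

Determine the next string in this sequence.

VQVQQVQVQQQQVQVQQVQVQQQQQQQQVQVQQVQVQQQQVQVQQVQV

Applying the rule to each of the 20 symbols of VQVQQVQVQQQQVQVQQVQV gives the pieces VQV QQ VQV QQ QQ VQV QQ VQV QQ QQ QQ QQ VQV QQ VQV QQ QQ VQV QQ VQV, which concatenate to the answer.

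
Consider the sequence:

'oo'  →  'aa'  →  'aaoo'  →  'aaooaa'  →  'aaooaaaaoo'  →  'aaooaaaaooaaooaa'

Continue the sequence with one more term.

From term 3 onward, concatenate the last term with the second-to-last: aa·oo = aaoo, aaoo·aa = aaooaa, …
Continuing: aaooaaaaooaaooaa · aaooaaaaoo gives term 7.

aaooaaaaooaaooaaaaooaaaaoo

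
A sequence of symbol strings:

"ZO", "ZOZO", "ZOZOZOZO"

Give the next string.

ZOZOZOZOZOZOZOZO

Every step duplicates the string.
One more doubling of ZOZOZOZO gives the answer.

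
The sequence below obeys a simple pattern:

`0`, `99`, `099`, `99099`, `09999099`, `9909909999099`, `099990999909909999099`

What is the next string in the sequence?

Each term (from the third on) is the two preceding terms concatenated in order: term 3 = 0·99 = 099.
Continuing: 9909909999099 · 099990999909909999099 gives term 8.

9909909999099099990999909909999099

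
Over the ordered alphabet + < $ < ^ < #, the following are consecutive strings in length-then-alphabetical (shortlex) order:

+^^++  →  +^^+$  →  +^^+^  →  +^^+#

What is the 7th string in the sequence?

+^^$^

Continuing the enumeration 3 steps past +^^+#: +^^+# → +^^$+ → +^^$$ → (answer).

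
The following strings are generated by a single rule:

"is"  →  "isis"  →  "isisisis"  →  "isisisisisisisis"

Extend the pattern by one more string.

Each string is two copies of the previous one concatenated.
Doubling isisisisisisisis:

isisisisisisisisisisisisisisisis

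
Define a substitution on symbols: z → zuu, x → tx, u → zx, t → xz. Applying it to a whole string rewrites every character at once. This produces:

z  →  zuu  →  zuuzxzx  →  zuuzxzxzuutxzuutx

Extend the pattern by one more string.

zuuzxzxzuutxzuutxzuuzxzxxztxzuuzxzxxztx

Applying the rule to each of the 17 symbols of zuuzxzxzuutxzuutx gives the pieces zuu zx zx zuu tx zuu tx zuu zx zx xz tx zuu zx zx xz tx, which concatenate to the answer.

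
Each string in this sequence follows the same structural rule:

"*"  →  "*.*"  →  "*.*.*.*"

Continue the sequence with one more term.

s(k+1) = s(k)·.·s(k) — each term doubles the last with '.' between the halves.
So the next term is two copies of *.*.*.* with '.' between the halves.

*.*.*.*.*.*.*.*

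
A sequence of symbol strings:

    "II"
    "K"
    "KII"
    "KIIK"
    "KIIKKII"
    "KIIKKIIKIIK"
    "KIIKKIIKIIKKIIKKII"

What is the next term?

This is a Fibonacci-style word recurrence s(k) = s(k−1)·s(k−2): e.g. K·II = KII.
Continuing: KIIKKIIKIIKKIIKKII · KIIKKIIKIIK gives term 8.

KIIKKIIKIIKKIIKKIIKIIKKIIKIIK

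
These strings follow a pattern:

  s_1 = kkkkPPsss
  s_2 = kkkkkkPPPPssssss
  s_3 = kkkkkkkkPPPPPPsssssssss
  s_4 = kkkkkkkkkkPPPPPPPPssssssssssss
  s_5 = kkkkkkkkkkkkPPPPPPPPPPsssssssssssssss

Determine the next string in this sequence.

The n-th term is 2n+2 k's then 2n P's then 3n s's (n = 1, 2, …).
At n = 6 the blocks have lengths 14, 12, 18.

kkkkkkkkkkkkkkPPPPPPPPPPPPssssssssssssssssss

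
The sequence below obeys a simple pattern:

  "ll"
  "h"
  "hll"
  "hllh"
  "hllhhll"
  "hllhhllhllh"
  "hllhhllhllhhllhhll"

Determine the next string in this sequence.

hllhhllhllhhllhhllhllhhllhllh

This is a Fibonacci-style word recurrence s(k) = s(k−1)·s(k−2): e.g. h·ll = hll.
The next term joins hllhhllhllhhllhhll and hllhhllhllh.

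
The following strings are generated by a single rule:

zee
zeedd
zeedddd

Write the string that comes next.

Every step adds dd to the end: s(k+1) = s(k)·dd.
Applying this once more to zeedddd:

zeedddddd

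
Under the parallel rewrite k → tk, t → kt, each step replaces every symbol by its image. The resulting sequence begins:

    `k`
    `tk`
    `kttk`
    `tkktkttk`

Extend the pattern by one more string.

kttktkkttkktkttk

Apply φ to tkktkttk symbol by symbol: t→kt, k→tk, k→tk, t→kt, k→tk, t→kt, t→kt, k→tk; joined: kt tk tk kt tk kt kt tk.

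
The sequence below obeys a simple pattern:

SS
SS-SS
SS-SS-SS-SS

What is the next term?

Every step duplicates the string with '-' between the halves.
One more doubling of SS-SS-SS-SS gives the answer.

SS-SS-SS-SS-SS-SS-SS-SS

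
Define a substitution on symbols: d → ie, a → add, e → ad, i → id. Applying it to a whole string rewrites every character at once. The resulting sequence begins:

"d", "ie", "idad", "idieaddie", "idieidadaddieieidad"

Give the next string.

Applying the rule to each of the 19 symbols of idieidadaddieieidad gives the pieces id ie id ad id ie add ie add ie ie id ad id ad id ie add ie, which concatenate to the answer.

idieidadidieaddieaddieieidadidadidieaddie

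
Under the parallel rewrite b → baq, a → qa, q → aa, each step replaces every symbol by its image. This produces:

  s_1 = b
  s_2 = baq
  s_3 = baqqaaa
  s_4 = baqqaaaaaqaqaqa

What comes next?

Applying the rule to each of the 15 symbols of baqqaaaaaqaqaqa gives the pieces baq qa aa aa qa qa qa qa qa aa qa aa qa aa qa, which concatenate to the answer.

baqqaaaaaqaqaqaqaqaaaqaaaqaaaqa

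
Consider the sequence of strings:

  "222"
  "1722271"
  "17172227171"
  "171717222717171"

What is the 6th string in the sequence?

Every step adds 17 to the front and 71 to the end of the previous string.
From 171717222717171, 2 further steps: 171717222717171 → 1717171722271717171 → (answer).

17171717172227171717171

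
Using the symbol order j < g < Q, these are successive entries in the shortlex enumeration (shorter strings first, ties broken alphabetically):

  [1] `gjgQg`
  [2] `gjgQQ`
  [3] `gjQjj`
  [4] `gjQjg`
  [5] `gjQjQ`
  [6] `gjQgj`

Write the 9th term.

Stepping forward 3 times from gjQgj: gjQgj → gjQgg → gjQgQ, then the target.

gjQQj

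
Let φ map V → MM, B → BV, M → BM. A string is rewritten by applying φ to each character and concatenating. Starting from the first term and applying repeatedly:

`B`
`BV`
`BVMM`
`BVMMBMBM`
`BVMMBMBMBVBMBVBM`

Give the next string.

BVMMBMBMBVBMBVBMBVMMBVBMBVMMBVBM

φ(BVMMBMBMBVBMBVBM) expands symbol-by-symbol to BV MM BM BM BV BM BV BM BV MM BV BM BV MM BV BM; joining the 16 pieces gives the next term.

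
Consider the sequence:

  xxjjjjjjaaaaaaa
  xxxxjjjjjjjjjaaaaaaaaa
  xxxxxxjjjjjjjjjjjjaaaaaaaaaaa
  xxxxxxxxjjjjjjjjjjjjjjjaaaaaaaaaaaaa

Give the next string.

xxxxxxxxxxjjjjjjjjjjjjjjjjjjaaaaaaaaaaaaaaa

Term n consists of 2n-2 x's, followed by 3n j's, followed by 2n+3 a's, where the shown terms are n = 2, 3, 4, 5.
For the next term, n = 6, so the run lengths are 10, 18, 15.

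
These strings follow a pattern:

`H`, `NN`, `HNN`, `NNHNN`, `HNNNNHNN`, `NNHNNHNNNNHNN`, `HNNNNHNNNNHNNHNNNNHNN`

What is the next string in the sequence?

Each term (from the third on) is the two preceding terms concatenated in order: term 3 = H·NN = HNN.
The next term joins NNHNNHNNNNHNN and HNNNNHNNNNHNNHNNNNHNN.

NNHNNHNNNNHNNHNNNNHNNNNHNNHNNNNHNN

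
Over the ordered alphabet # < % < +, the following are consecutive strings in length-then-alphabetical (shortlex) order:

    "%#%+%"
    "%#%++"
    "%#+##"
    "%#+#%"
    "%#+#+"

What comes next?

%#+%#

Find the rightmost character of %#+#+ below +, bump it to the next letter, and reset everything to its right to #.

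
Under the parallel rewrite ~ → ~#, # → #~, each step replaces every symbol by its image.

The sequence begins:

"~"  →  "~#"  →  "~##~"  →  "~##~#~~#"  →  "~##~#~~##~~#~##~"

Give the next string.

~##~#~~##~~#~##~#~~#~##~~##~#~~#

φ(~##~#~~##~~#~##~) expands symbol-by-symbol to ~# #~ #~ ~# #~ ~# ~# #~ #~ ~# ~# #~ ~# #~ #~ ~#; joining the 16 pieces gives the next term.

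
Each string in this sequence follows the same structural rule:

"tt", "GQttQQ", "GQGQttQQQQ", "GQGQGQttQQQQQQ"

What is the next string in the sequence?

GQGQGQGQttQQQQQQQQ

s(k+1) = GQ·s(k)·QQ, so each term gains GQ as a prefix and QQ as a suffix.
One more step from GQGQGQttQQQQQQ gives the answer.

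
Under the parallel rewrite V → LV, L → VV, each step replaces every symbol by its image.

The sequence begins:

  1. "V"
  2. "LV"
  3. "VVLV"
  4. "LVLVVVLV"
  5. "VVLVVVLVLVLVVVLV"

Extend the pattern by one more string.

LVLVVVLVLVLVVVLVVVLVVVLVLVLVVVLV

φ(VVLVVVLVLVLVVVLV) expands symbol-by-symbol to LV LV VV LV LV LV VV LV VV LV VV LV LV LV VV LV; joining the 16 pieces gives the next term.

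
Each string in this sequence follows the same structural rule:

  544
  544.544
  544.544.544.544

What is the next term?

Each string is two copies of the previous one joined by '.'.
One more doubling of 544.544.544.544 gives the answer.

544.544.544.544.544.544.544.544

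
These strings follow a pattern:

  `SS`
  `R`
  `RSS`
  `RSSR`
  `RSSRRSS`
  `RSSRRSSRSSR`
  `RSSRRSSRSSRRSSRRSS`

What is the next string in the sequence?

RSSRRSSRSSRRSSRRSSRSSRRSSRSSR

From term 3 onward, concatenate the last term with the second-to-last: R·SS = RSS, RSS·R = RSSR, …
The next term joins RSSRRSSRSSRRSSRRSS and RSSRRSSRSSR.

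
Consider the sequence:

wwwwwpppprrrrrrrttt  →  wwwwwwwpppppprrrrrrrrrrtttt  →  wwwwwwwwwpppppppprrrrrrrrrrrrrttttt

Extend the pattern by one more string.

wwwwwwwwwwwpppppppppprrrrrrrrrrrrrrrrtttttt

Term n consists of 2n+1 w's, followed by 2n p's, followed by 3n+1 r's, followed by n+1 t's, where the shown terms are n = 2, 3, 4.
For the next term, n = 5, so the run lengths are 11, 10, 16, 6.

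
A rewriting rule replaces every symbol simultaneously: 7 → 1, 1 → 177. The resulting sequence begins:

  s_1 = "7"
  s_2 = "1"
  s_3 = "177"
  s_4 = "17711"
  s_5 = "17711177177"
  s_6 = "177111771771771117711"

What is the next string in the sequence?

1771117717717711177111771117717717711177177

φ(177111771771771117711) expands symbol-by-symbol to 177 1 1 177 177 177 1 1 177 1 1 177 1 1 177 177 177 1 1 177 177; joining the 21 pieces gives the next term.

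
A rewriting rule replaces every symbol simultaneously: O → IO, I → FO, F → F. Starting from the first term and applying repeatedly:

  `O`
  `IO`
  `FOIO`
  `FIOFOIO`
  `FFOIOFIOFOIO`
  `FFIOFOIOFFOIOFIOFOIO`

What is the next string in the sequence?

Rewriting the 20 symbols of FFIOFOIOFFOIOFIOFOIO one by one yields F F FO IO F IO FO IO F F IO FO IO F FO IO F IO FO IO; concatenated:

FFFOIOFIOFOIOFFIOFOIOFFOIOFIOFOIO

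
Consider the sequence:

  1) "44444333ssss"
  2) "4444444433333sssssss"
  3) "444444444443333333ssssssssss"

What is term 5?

4444444444444444433333333333ssssssssssssssss

Each string has the form 4^{3n+2} 3^{2n+1} s^{3n+1} (n = 1, 2, …).
Setting n = 5 gives 17, 11, 16 characters in each block.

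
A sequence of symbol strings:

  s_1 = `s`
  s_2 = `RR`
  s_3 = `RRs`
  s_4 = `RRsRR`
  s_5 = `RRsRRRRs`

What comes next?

RRsRRRRsRRsRR

From term 3 onward, concatenate the last term with the second-to-last: RR·s = RRs, RRs·RR = RRsRR, …
So term 6 is RRsRRRRs·RRsRR.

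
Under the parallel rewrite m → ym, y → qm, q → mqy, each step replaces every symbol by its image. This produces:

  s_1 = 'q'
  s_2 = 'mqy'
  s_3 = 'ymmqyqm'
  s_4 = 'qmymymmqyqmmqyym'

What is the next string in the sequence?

φ(qmymymmqyqmmqyym) expands symbol-by-symbol to mqy ym qm ym qm ym ym mqy qm mqy ym ym mqy qm qm ym; joining the 16 pieces gives the next term.

mqyymqmymqmymymmqyqmmqyymymmqyqmqmym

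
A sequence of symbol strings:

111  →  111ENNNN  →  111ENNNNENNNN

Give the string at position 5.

Each term is the previous one with ENNNN appended.
From 111ENNNNENNNN, 2 further steps: 111ENNNNENNNN → 111ENNNNENNNNENNNN → (answer).

111ENNNNENNNNENNNNENNNN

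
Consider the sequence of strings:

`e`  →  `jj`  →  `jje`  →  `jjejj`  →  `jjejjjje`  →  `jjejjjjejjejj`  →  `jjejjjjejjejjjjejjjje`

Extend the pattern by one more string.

jjejjjjejjejjjjejjjjejjejjjjejjejj

This is a Fibonacci-style word recurrence s(k) = s(k−1)·s(k−2): e.g. jj·e = jje.
So term 8 is jjejjjjejjejjjjejjjje·jjejjjjejjejj.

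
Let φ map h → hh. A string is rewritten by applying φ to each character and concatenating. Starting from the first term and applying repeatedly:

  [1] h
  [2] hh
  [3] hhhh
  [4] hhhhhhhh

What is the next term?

Rewriting each symbol of hhhhhhhh: h→hh, h→hh, h→hh, h→hh, h→hh, h→hh, h→hh, h→hh, which concatenates to hh hh hh hh hh hh hh hh.

hhhhhhhhhhhhhhhh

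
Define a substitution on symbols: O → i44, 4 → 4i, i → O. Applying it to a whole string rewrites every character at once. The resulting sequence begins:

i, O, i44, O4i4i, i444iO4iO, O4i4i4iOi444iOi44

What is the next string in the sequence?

Rewriting the 17 symbols of O4i4i4iOi444iOi44 one by one yields i44 4i O 4i O 4i O i44 O 4i 4i 4i O i44 O 4i 4i; concatenated:

i444iO4iO4iOi44O4i4i4iOi44O4i4i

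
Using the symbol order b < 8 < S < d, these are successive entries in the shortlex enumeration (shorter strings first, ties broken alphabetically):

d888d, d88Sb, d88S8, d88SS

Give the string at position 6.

Continuing the enumeration 2 steps past d88SS: d88SS → d88Sd → (answer).

d88db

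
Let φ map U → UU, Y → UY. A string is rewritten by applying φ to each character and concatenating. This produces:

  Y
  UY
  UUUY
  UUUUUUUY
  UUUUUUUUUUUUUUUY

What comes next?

φ(UUUUUUUUUUUUUUUY) expands symbol-by-symbol to UU UU UU UU UU UU UU UU UU UU UU UU UU UU UU UY; joining the 16 pieces gives the next term.

UUUUUUUUUUUUUUUUUUUUUUUUUUUUUUUY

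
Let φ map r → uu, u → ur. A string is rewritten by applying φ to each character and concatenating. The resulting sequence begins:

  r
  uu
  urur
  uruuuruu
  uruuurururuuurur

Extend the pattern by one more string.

Replace each of the 16 characters of uruuurururuuurur in place — ur uu ur ur ur uu ur uu ur uu ur ur ur uu ur uu — and concatenate.

uruuurururuuuruuuruuurururuuuruu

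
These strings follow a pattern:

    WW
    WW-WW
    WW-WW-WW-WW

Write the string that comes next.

Each string is two copies of the previous one joined by '-'.
Doubling WW-WW-WW-WW with '-' between the halves:

WW-WW-WW-WW-WW-WW-WW-WW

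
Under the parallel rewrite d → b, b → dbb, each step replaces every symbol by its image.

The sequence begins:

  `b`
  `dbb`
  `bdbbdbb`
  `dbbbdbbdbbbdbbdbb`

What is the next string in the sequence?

Replace each of the 17 characters of dbbbdbbdbbbdbbdbb in place — b dbb dbb dbb b dbb dbb b dbb dbb dbb b dbb dbb b dbb dbb — and concatenate.

bdbbdbbdbbbdbbdbbbdbbdbbdbbbdbbdbbbdbbdbb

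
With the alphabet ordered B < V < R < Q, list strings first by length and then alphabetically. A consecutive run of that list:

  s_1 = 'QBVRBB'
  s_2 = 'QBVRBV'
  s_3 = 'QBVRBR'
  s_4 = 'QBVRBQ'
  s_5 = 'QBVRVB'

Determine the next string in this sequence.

Treat QBVRVB as a base-4 numeral over the given alphabet and add one, carrying through any trailing Q's.

QBVRVV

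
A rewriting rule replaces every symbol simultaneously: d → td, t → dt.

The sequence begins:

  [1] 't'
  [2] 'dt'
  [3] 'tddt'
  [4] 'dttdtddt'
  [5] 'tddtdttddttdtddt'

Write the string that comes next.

Rewriting the 16 symbols of tddtdttddttdtddt one by one yields dt td td dt td dt dt td td dt dt td dt td td dt; concatenated:

dttdtddttddtdttdtddtdttddttdtddt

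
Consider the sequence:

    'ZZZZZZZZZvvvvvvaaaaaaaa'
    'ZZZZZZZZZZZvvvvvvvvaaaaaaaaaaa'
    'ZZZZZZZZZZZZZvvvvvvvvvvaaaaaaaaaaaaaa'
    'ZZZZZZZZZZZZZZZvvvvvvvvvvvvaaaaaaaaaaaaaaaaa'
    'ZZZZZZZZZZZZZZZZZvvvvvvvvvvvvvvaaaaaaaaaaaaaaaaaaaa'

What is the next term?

Reading off run lengths: Z runs 9, 11, 13, 15, 17; v runs 6, 8, 10, 12, 14; a runs 8, 11, 14, 17, 20 — each is linear in n, where the shown terms are n = 3, 4, 5, 6, 7.
Setting n = 8 gives 19, 16, 23 characters in each block.

ZZZZZZZZZZZZZZZZZZZvvvvvvvvvvvvvvvvaaaaaaaaaaaaaaaaaaaaaaa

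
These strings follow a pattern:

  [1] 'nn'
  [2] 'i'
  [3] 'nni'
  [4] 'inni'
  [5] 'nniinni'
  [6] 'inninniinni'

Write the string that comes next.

From term 3 onward, concatenate the second-to-last term with the last: nn·i = nni, i·nni = inni, …
The next term joins nniinni and inninniinni.

nniinniinninniinni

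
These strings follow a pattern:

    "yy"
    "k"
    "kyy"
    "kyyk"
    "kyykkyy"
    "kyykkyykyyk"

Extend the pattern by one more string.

From term 3 onward, concatenate the last term with the second-to-last: k·yy = kyy, kyy·k = kyyk, …
So term 7 is kyykkyykyyk·kyykkyy.

kyykkyykyykkyykkyy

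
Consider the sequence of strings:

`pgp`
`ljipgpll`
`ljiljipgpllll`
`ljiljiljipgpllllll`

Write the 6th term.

ljiljiljiljiljipgpllllllllll

Every step adds lji to the front and ll to the end of the previous string.
From ljiljiljipgpllllll, 2 further steps: ljiljiljipgpllllll → ljiljiljiljipgpllllllll → (answer).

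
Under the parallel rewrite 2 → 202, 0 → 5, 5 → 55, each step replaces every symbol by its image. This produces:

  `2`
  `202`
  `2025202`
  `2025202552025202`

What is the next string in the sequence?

φ(2025202552025202) expands symbol-by-symbol to 202 5 202 55 202 5 202 55 55 202 5 202 55 202 5 202; joining the 16 pieces gives the next term.

202520255202520255552025202552025202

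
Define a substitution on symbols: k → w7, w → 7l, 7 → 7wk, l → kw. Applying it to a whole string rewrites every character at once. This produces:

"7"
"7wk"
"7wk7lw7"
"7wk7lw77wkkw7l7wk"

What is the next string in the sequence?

Rewriting the 17 symbols of 7wk7lw77wkkw7l7wk one by one yields 7wk 7l w7 7wk kw 7l 7wk 7wk 7l w7 w7 7l 7wk kw 7wk 7l w7; concatenated:

7wk7lw77wkkw7l7wk7wk7lw7w77l7wkkw7wk7lw7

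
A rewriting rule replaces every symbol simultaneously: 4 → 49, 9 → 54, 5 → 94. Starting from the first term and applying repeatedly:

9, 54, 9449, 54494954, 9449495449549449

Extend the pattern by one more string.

φ(9449495449549449) expands symbol-by-symbol to 54 49 49 54 49 54 94 49 49 54 94 49 54 49 49 54; joining the 16 pieces gives the next term.

54494954495494494954944954494954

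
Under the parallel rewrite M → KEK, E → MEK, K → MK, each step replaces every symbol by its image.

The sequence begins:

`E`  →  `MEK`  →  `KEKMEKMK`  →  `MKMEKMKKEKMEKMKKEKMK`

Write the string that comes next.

φ(MKMEKMKKEKMEKMKKEKMK) expands symbol-by-symbol to KEK MK KEK MEK MK KEK MK MK MEK MK KEK MEK MK KEK MK MK MEK MK KEK MK; joining the 20 pieces gives the next term.

KEKMKKEKMEKMKKEKMKMKMEKMKKEKMEKMKKEKMKMKMEKMKKEKMK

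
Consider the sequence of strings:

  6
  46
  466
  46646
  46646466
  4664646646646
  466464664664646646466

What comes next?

4664646646646466464664664646646646

This is a Fibonacci-style word recurrence s(k) = s(k−1)·s(k−2): e.g. 46·6 = 466.
Continuing: 466464664664646646466 · 4664646646646 gives term 8.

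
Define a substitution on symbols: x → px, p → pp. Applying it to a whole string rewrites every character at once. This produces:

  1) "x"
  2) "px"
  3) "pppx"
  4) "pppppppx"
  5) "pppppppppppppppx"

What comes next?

pppppppppppppppppppppppppppppppx

Replace each of the 16 characters of pppppppppppppppx in place — pp pp pp pp pp pp pp pp pp pp pp pp pp pp pp px — and concatenate.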